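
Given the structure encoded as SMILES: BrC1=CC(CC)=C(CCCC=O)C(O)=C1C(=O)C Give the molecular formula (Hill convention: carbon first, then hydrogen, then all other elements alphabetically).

Walk through each heavy atom and fill implicit hydrogens from standard valence (C 4, N 3, O 2, S 2, halogen 1):
  atom 1: Br (halogen, monovalent) → 0 H
  atom 2: C, bond orders sum to 4 (valence 4) → 0 H
  atom 3: C, bond orders sum to 3 (valence 4) → 1 H
  atom 4: C, bond orders sum to 4 (valence 4) → 0 H
  atom 5: C, bond orders sum to 2 (valence 4) → 2 H
  atom 6: C, bond orders sum to 1 (valence 4) → 3 H
  atom 7: C, bond orders sum to 4 (valence 4) → 0 H
  atom 8: C, bond orders sum to 2 (valence 4) → 2 H
  atom 9: C, bond orders sum to 2 (valence 4) → 2 H
  atom 10: C, bond orders sum to 2 (valence 4) → 2 H
  atom 11: C, bond orders sum to 3 (valence 4) → 1 H
  atom 12: O, bond orders sum to 2 (valence 2) → 0 H
  atom 13: C, bond orders sum to 4 (valence 4) → 0 H
  atom 14: O, bond orders sum to 1 (valence 2) → 1 H
  atom 15: C, bond orders sum to 4 (valence 4) → 0 H
  atom 16: C, bond orders sum to 4 (valence 4) → 0 H
  atom 17: O, bond orders sum to 2 (valence 2) → 0 H
  atom 18: C, bond orders sum to 1 (valence 4) → 3 H
Totals → C:14, H:17, Br:1, O:3.
In Hill order: C14H17BrO3.

C14H17BrO3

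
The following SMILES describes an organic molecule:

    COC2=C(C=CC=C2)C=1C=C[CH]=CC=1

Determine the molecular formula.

Walk through each heavy atom and fill implicit hydrogens from standard valence (C 4, N 3, O 2, S 2, halogen 1):
  atom 1: C, bond orders sum to 1 (valence 4) → 3 H
  atom 2: O, bond orders sum to 2 (valence 2) → 0 H
  atom 3: C, bond orders sum to 4 (valence 4) → 0 H
  atom 4: C, bond orders sum to 4 (valence 4) → 0 H
  atom 5: C, bond orders sum to 3 (valence 4) → 1 H
  atom 6: C, bond orders sum to 3 (valence 4) → 1 H
  atom 7: C, bond orders sum to 3 (valence 4) → 1 H
  atom 8: C, bond orders sum to 3 (valence 4) → 1 H
  atom 9: C, bond orders sum to 4 (valence 4) → 0 H
  atom 10: C, bond orders sum to 3 (valence 4) → 1 H
  atom 11: C, bond orders sum to 3 (valence 4) → 1 H
  atom 12: C with explicit H count 1
  atom 13: C, bond orders sum to 3 (valence 4) → 1 H
  atom 14: C, bond orders sum to 3 (valence 4) → 1 H
Totals → C:13, H:12, O:1.

C13H12O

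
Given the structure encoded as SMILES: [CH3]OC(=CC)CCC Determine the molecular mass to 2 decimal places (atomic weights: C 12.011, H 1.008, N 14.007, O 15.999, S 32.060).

114.19 g/mol

First, the molecular formula is C7H14O (counting implicit H from valence).
  C: 7 × 12.011 = 84.077
  H: 14 × 1.008 = 14.112
  O: 1 × 15.999 = 15.999
Sum: 7×12.011 + 14×1.008 + 1×15.999 = 114.188 → 114.19 g/mol.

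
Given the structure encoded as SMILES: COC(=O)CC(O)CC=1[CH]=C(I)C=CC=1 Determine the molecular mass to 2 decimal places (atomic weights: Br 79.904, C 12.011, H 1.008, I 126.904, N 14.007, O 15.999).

First, the molecular formula is C11H13IO3 (counting implicit H from valence).
  C: 11 × 12.011 = 132.121
  H: 13 × 1.008 = 13.104
  I: 1 × 126.904 = 126.904
  O: 3 × 15.999 = 47.997
Sum: 11×12.011 + 13×1.008 + 1×126.904 + 3×15.999 = 320.126 → 320.13 g/mol.

320.13 g/mol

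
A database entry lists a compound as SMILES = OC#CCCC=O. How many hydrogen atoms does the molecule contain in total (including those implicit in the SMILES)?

6

Walk through each heavy atom and fill implicit hydrogens from standard valence (C 4, N 3, O 2, S 2, halogen 1):
  atom 1: O, bond orders sum to 1 (valence 2) → 1 H
  atom 2: C, bond orders sum to 4 (valence 4) → 0 H
  atom 3: C, bond orders sum to 4 (valence 4) → 0 H
  atom 4: C, bond orders sum to 2 (valence 4) → 2 H
  atom 5: C, bond orders sum to 2 (valence 4) → 2 H
  atom 6: C, bond orders sum to 3 (valence 4) → 1 H
  atom 7: O, bond orders sum to 2 (valence 2) → 0 H
Total hydrogens: 6.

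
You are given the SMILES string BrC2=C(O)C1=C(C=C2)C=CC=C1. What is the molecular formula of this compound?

C10H7BrO

Walk through each heavy atom and fill implicit hydrogens from standard valence (C 4, N 3, O 2, S 2, halogen 1):
  atom 1: Br (halogen, monovalent) → 0 H
  atom 2: C, bond orders sum to 4 (valence 4) → 0 H
  atom 3: C, bond orders sum to 4 (valence 4) → 0 H
  atom 4: O, bond orders sum to 1 (valence 2) → 1 H
  atom 5: C, bond orders sum to 4 (valence 4) → 0 H
  atom 6: C, bond orders sum to 4 (valence 4) → 0 H
  atom 7: C, bond orders sum to 3 (valence 4) → 1 H
  atom 8: C, bond orders sum to 3 (valence 4) → 1 H
  atom 9: C, bond orders sum to 3 (valence 4) → 1 H
  atom 10: C, bond orders sum to 3 (valence 4) → 1 H
  atom 11: C, bond orders sum to 3 (valence 4) → 1 H
  atom 12: C, bond orders sum to 3 (valence 4) → 1 H
Totals → C:10, H:7, Br:1, O:1.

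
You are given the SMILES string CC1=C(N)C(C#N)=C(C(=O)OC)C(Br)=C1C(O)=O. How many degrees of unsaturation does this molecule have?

Molecular formula: C11H9BrN2O4.
DoU = (2C + 2 + N − H − X) / 2, where X is the halogen count and O/S are ignored.
    = (2·11 + 2 + 2 − 9 − 1) / 2 = 16 / 2 = 8.

8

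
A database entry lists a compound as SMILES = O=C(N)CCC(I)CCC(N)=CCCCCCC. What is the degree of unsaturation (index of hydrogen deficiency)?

Degree of unsaturation = (number of rings) + (number of π bonds).
Ring closures in the SMILES: 0.
π bonds: 2 double bonds (each 1 DoU) → 2 DoU from unsaturation.
Total DoU = 0 + 2 = 2.

2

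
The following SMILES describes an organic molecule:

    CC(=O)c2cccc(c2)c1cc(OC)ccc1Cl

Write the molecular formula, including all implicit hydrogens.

Walk through each heavy atom and fill implicit hydrogens from standard valence (C 4, N 3, O 2, S 2, halogen 1); for lowercase aromatic atoms, an aromatic c carries 1 H when it has two neighbours and 0 H with three, and aromatic n carries 0 H:
  atom 1: C, bond orders sum to 1 (valence 4) → 3 H
  atom 2: C, bond orders sum to 4 (valence 4) → 0 H
  atom 3: O, bond orders sum to 2 (valence 2) → 0 H
  atom 4: aromatic c, 3 neighbours → 0 H
  atom 5: aromatic c, 2 neighbours → 1 H
  atom 6: aromatic c, 2 neighbours → 1 H
  atom 7: aromatic c, 2 neighbours → 1 H
  atom 8: aromatic c, 3 neighbours → 0 H
  atom 9: aromatic c, 2 neighbours → 1 H
  atom 10: aromatic c, 3 neighbours → 0 H
  atom 11: aromatic c, 2 neighbours → 1 H
  atom 12: aromatic c, 3 neighbours → 0 H
  atom 13: O, bond orders sum to 2 (valence 2) → 0 H
  atom 14: C, bond orders sum to 1 (valence 4) → 3 H
  atom 15: aromatic c, 2 neighbours → 1 H
  atom 16: aromatic c, 2 neighbours → 1 H
  atom 17: aromatic c, 3 neighbours → 0 H
  atom 18: Cl (halogen, monovalent) → 0 H
Totals → C:15, H:13, Cl:1, O:2.

C15H13ClO2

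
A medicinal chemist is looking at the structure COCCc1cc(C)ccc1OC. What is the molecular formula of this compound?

Walk through each heavy atom and fill implicit hydrogens from standard valence (C 4, N 3, O 2, S 2, halogen 1); for lowercase aromatic atoms, an aromatic c carries 1 H when it has two neighbours and 0 H with three, and aromatic n carries 0 H:
  atom 1: C, bond orders sum to 1 (valence 4) → 3 H
  atom 2: O, bond orders sum to 2 (valence 2) → 0 H
  atom 3: C, bond orders sum to 2 (valence 4) → 2 H
  atom 4: C, bond orders sum to 2 (valence 4) → 2 H
  atom 5: aromatic c, 3 neighbours → 0 H
  atom 6: aromatic c, 2 neighbours → 1 H
  atom 7: aromatic c, 3 neighbours → 0 H
  atom 8: C, bond orders sum to 1 (valence 4) → 3 H
  atom 9: aromatic c, 2 neighbours → 1 H
  atom 10: aromatic c, 2 neighbours → 1 H
  atom 11: aromatic c, 3 neighbours → 0 H
  atom 12: O, bond orders sum to 2 (valence 2) → 0 H
  atom 13: C, bond orders sum to 1 (valence 4) → 3 H
Totals → C:11, H:16, O:2.
In Hill order: C11H16O2.

C11H16O2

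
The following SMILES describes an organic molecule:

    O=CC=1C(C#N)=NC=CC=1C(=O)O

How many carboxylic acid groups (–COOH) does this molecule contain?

The carboxylic acid motif appears at heavy-atom position 11 in the SMILES.
Other groups present: 1 aldehyde, 1 nitrile.
Carboxylic acid count: 1.

1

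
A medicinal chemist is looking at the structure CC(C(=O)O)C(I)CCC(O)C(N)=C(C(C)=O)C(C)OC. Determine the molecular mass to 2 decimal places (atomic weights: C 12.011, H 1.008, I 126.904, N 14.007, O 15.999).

First, the molecular formula is C14H24INO5 (counting implicit H from valence).
  C: 14 × 12.011 = 168.154
  H: 24 × 1.008 = 24.192
  I: 1 × 126.904 = 126.904
  N: 1 × 14.007 = 14.007
  O: 5 × 15.999 = 79.995
Sum: 14×12.011 + 24×1.008 + 1×126.904 + 1×14.007 + 5×15.999 = 413.252 → 413.25 g/mol.

413.25 g/mol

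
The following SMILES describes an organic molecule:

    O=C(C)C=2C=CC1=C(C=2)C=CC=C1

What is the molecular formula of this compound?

Walk through each heavy atom and fill implicit hydrogens from standard valence (C 4, N 3, O 2, S 2, halogen 1):
  atom 1: O, bond orders sum to 2 (valence 2) → 0 H
  atom 2: C, bond orders sum to 4 (valence 4) → 0 H
  atom 3: C, bond orders sum to 1 (valence 4) → 3 H
  atom 4: C, bond orders sum to 4 (valence 4) → 0 H
  atom 5: C, bond orders sum to 3 (valence 4) → 1 H
  atom 6: C, bond orders sum to 3 (valence 4) → 1 H
  atom 7: C, bond orders sum to 4 (valence 4) → 0 H
  atom 8: C, bond orders sum to 4 (valence 4) → 0 H
  atom 9: C, bond orders sum to 3 (valence 4) → 1 H
  atom 10: C, bond orders sum to 3 (valence 4) → 1 H
  atom 11: C, bond orders sum to 3 (valence 4) → 1 H
  atom 12: C, bond orders sum to 3 (valence 4) → 1 H
  atom 13: C, bond orders sum to 3 (valence 4) → 1 H
Totals → C:12, H:10, O:1.

C12H10O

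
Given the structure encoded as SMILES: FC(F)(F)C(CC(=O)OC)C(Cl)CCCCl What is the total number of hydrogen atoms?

Walk through each heavy atom and fill implicit hydrogens from standard valence (C 4, N 3, O 2, S 2, halogen 1):
  atom 1: F (halogen, monovalent) → 0 H
  atom 2: C, bond orders sum to 4 (valence 4) → 0 H
  atom 3: F (halogen, monovalent) → 0 H
  atom 4: F (halogen, monovalent) → 0 H
  atom 5: C, bond orders sum to 3 (valence 4) → 1 H
  atom 6: C, bond orders sum to 2 (valence 4) → 2 H
  atom 7: C, bond orders sum to 4 (valence 4) → 0 H
  atom 8: O, bond orders sum to 2 (valence 2) → 0 H
  atom 9: O, bond orders sum to 2 (valence 2) → 0 H
  atom 10: C, bond orders sum to 1 (valence 4) → 3 H
  atom 11: C, bond orders sum to 3 (valence 4) → 1 H
  atom 12: Cl (halogen, monovalent) → 0 H
  atom 13: C, bond orders sum to 2 (valence 4) → 2 H
  atom 14: C, bond orders sum to 2 (valence 4) → 2 H
  atom 15: C, bond orders sum to 2 (valence 4) → 2 H
  atom 16: Cl (halogen, monovalent) → 0 H
Total hydrogens: 13.

13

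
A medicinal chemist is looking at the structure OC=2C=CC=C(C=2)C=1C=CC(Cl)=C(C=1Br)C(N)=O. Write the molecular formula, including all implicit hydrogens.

C13H9BrClNO2

Walk through each heavy atom and fill implicit hydrogens from standard valence (C 4, N 3, O 2, S 2, halogen 1):
  atom 1: O, bond orders sum to 1 (valence 2) → 1 H
  atom 2: C, bond orders sum to 4 (valence 4) → 0 H
  atom 3: C, bond orders sum to 3 (valence 4) → 1 H
  atom 4: C, bond orders sum to 3 (valence 4) → 1 H
  atom 5: C, bond orders sum to 3 (valence 4) → 1 H
  atom 6: C, bond orders sum to 4 (valence 4) → 0 H
  atom 7: C, bond orders sum to 3 (valence 4) → 1 H
  atom 8: C, bond orders sum to 4 (valence 4) → 0 H
  atom 9: C, bond orders sum to 3 (valence 4) → 1 H
  atom 10: C, bond orders sum to 3 (valence 4) → 1 H
  atom 11: C, bond orders sum to 4 (valence 4) → 0 H
  atom 12: Cl (halogen, monovalent) → 0 H
  atom 13: C, bond orders sum to 4 (valence 4) → 0 H
  atom 14: C, bond orders sum to 4 (valence 4) → 0 H
  atom 15: Br (halogen, monovalent) → 0 H
  atom 16: C, bond orders sum to 4 (valence 4) → 0 H
  atom 17: N, bond orders sum to 1 (valence 3) → 2 H
  atom 18: O, bond orders sum to 2 (valence 2) → 0 H
Totals → C:13, H:9, Br:1, Cl:1, N:1, O:2.
In Hill order: C13H9BrClNO2.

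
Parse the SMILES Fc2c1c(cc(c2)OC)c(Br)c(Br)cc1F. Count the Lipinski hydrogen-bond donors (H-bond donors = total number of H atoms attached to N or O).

0

Donors: find every N or O and count the H atoms it carries.
  atom 8 (O): bond orders sum to 2 → 0 H
Lipinski HBD = 0.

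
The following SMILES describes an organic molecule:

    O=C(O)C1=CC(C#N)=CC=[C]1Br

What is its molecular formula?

C8H4BrNO2

Walk through each heavy atom and fill implicit hydrogens from standard valence (C 4, N 3, O 2, S 2, halogen 1):
  atom 1: O, bond orders sum to 2 (valence 2) → 0 H
  atom 2: C, bond orders sum to 4 (valence 4) → 0 H
  atom 3: O, bond orders sum to 1 (valence 2) → 1 H
  atom 4: C, bond orders sum to 4 (valence 4) → 0 H
  atom 5: C, bond orders sum to 3 (valence 4) → 1 H
  atom 6: C, bond orders sum to 4 (valence 4) → 0 H
  atom 7: C, bond orders sum to 4 (valence 4) → 0 H
  atom 8: N, bond orders sum to 3 (valence 3) → 0 H
  atom 9: C, bond orders sum to 3 (valence 4) → 1 H
  atom 10: C, bond orders sum to 3 (valence 4) → 1 H
  atom 11: C with explicit H count 0
  atom 12: Br (halogen, monovalent) → 0 H
Totals → C:8, H:4, Br:1, N:1, O:2.
In Hill order: C8H4BrNO2.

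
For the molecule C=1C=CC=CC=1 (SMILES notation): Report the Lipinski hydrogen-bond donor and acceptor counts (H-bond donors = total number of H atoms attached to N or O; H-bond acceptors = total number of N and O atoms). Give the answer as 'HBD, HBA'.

0, 0

Donors: find every N or O and count the H atoms it carries.
  (no N or O atoms present)
Lipinski HBD = 0.
Acceptors: N atoms = 0, O atoms = 0 → HBA = 0.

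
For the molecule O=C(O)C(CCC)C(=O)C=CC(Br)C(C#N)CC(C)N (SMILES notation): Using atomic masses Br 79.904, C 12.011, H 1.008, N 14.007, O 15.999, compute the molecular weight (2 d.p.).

345.24 g/mol

First, the molecular formula is C14H21BrN2O3 (counting implicit H from valence).
  Br: 1 × 79.904 = 79.904
  C: 14 × 12.011 = 168.154
  H: 21 × 1.008 = 21.168
  N: 2 × 14.007 = 28.014
  O: 3 × 15.999 = 47.997
Sum: 1×79.904 + 14×12.011 + 21×1.008 + 2×14.007 + 3×15.999 = 345.237 → 345.24 g/mol.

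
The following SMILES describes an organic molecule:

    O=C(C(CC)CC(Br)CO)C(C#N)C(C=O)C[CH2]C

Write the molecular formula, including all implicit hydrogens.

C14H22BrNO3

Walk through each heavy atom and fill implicit hydrogens from standard valence (C 4, N 3, O 2, S 2, halogen 1):
  atom 1: O, bond orders sum to 2 (valence 2) → 0 H
  atom 2: C, bond orders sum to 4 (valence 4) → 0 H
  atom 3: C, bond orders sum to 3 (valence 4) → 1 H
  atom 4: C, bond orders sum to 2 (valence 4) → 2 H
  atom 5: C, bond orders sum to 1 (valence 4) → 3 H
  atom 6: C, bond orders sum to 2 (valence 4) → 2 H
  atom 7: C, bond orders sum to 3 (valence 4) → 1 H
  atom 8: Br (halogen, monovalent) → 0 H
  atom 9: C, bond orders sum to 2 (valence 4) → 2 H
  atom 10: O, bond orders sum to 1 (valence 2) → 1 H
  atom 11: C, bond orders sum to 3 (valence 4) → 1 H
  atom 12: C, bond orders sum to 4 (valence 4) → 0 H
  atom 13: N, bond orders sum to 3 (valence 3) → 0 H
  atom 14: C, bond orders sum to 3 (valence 4) → 1 H
  atom 15: C, bond orders sum to 3 (valence 4) → 1 H
  atom 16: O, bond orders sum to 2 (valence 2) → 0 H
  atom 17: C, bond orders sum to 2 (valence 4) → 2 H
  atom 18: C with explicit H count 2
  atom 19: C, bond orders sum to 1 (valence 4) → 3 H
Totals → C:14, H:22, Br:1, N:1, O:3.
In Hill order: C14H22BrNO3.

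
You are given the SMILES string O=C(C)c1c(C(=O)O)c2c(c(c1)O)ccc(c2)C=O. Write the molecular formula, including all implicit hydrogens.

C14H10O5

Walk through each heavy atom and fill implicit hydrogens from standard valence (C 4, N 3, O 2, S 2, halogen 1); for lowercase aromatic atoms, an aromatic c carries 1 H when it has two neighbours and 0 H with three, and aromatic n carries 0 H:
  atom 1: O, bond orders sum to 2 (valence 2) → 0 H
  atom 2: C, bond orders sum to 4 (valence 4) → 0 H
  atom 3: C, bond orders sum to 1 (valence 4) → 3 H
  atom 4: aromatic c, 3 neighbours → 0 H
  atom 5: aromatic c, 3 neighbours → 0 H
  atom 6: C, bond orders sum to 4 (valence 4) → 0 H
  atom 7: O, bond orders sum to 2 (valence 2) → 0 H
  atom 8: O, bond orders sum to 1 (valence 2) → 1 H
  atom 9: aromatic c, 3 neighbours → 0 H
  atom 10: aromatic c, 3 neighbours → 0 H
  atom 11: aromatic c, 3 neighbours → 0 H
  atom 12: aromatic c, 2 neighbours → 1 H
  atom 13: O, bond orders sum to 1 (valence 2) → 1 H
  atom 14: aromatic c, 2 neighbours → 1 H
  atom 15: aromatic c, 2 neighbours → 1 H
  atom 16: aromatic c, 3 neighbours → 0 H
  atom 17: aromatic c, 2 neighbours → 1 H
  atom 18: C, bond orders sum to 3 (valence 4) → 1 H
  atom 19: O, bond orders sum to 2 (valence 2) → 0 H
Totals → C:14, H:10, O:5.
In Hill order: C14H10O5.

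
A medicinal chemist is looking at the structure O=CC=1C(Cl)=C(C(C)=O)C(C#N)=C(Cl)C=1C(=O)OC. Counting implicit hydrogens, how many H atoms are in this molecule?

7

Walk through each heavy atom and fill implicit hydrogens from standard valence (C 4, N 3, O 2, S 2, halogen 1):
  atom 1: O, bond orders sum to 2 (valence 2) → 0 H
  atom 2: C, bond orders sum to 3 (valence 4) → 1 H
  atom 3: C, bond orders sum to 4 (valence 4) → 0 H
  atom 4: C, bond orders sum to 4 (valence 4) → 0 H
  atom 5: Cl (halogen, monovalent) → 0 H
  atom 6: C, bond orders sum to 4 (valence 4) → 0 H
  atom 7: C, bond orders sum to 4 (valence 4) → 0 H
  atom 8: C, bond orders sum to 1 (valence 4) → 3 H
  atom 9: O, bond orders sum to 2 (valence 2) → 0 H
  atom 10: C, bond orders sum to 4 (valence 4) → 0 H
  atom 11: C, bond orders sum to 4 (valence 4) → 0 H
  atom 12: N, bond orders sum to 3 (valence 3) → 0 H
  atom 13: C, bond orders sum to 4 (valence 4) → 0 H
  atom 14: Cl (halogen, monovalent) → 0 H
  atom 15: C, bond orders sum to 4 (valence 4) → 0 H
  atom 16: C, bond orders sum to 4 (valence 4) → 0 H
  atom 17: O, bond orders sum to 2 (valence 2) → 0 H
  atom 18: O, bond orders sum to 2 (valence 2) → 0 H
  atom 19: C, bond orders sum to 1 (valence 4) → 3 H
Total hydrogens: 7.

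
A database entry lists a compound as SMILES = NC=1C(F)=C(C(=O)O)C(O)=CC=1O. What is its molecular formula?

C7H6FNO4

Walk through each heavy atom and fill implicit hydrogens from standard valence (C 4, N 3, O 2, S 2, halogen 1):
  atom 1: N, bond orders sum to 1 (valence 3) → 2 H
  atom 2: C, bond orders sum to 4 (valence 4) → 0 H
  atom 3: C, bond orders sum to 4 (valence 4) → 0 H
  atom 4: F (halogen, monovalent) → 0 H
  atom 5: C, bond orders sum to 4 (valence 4) → 0 H
  atom 6: C, bond orders sum to 4 (valence 4) → 0 H
  atom 7: O, bond orders sum to 2 (valence 2) → 0 H
  atom 8: O, bond orders sum to 1 (valence 2) → 1 H
  atom 9: C, bond orders sum to 4 (valence 4) → 0 H
  atom 10: O, bond orders sum to 1 (valence 2) → 1 H
  atom 11: C, bond orders sum to 3 (valence 4) → 1 H
  atom 12: C, bond orders sum to 4 (valence 4) → 0 H
  atom 13: O, bond orders sum to 1 (valence 2) → 1 H
Totals → C:7, H:6, F:1, N:1, O:4.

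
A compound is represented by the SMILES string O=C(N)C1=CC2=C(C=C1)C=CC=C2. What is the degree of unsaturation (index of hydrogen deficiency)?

Molecular formula: C11H9NO.
DoU = (2C + 2 + N − H − X) / 2, where X is the halogen count and O/S are ignored.
    = (2·11 + 2 + 1 − 9 − 0) / 2 = 16 / 2 = 8.

8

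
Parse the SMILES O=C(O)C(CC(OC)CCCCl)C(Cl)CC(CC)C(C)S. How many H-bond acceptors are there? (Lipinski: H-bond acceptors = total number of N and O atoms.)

N atoms: 0; O atoms: 3.
Lipinski HBA = 0 + 3 = 3.

3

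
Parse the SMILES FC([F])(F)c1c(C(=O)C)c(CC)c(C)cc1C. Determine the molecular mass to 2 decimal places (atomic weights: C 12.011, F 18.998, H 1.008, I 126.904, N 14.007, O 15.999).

244.26 g/mol

First, the molecular formula is C13H15F3O (counting implicit H from valence).
  C: 13 × 12.011 = 156.143
  F: 3 × 18.998 = 56.994
  H: 15 × 1.008 = 15.120
  O: 1 × 15.999 = 15.999
Sum: 13×12.011 + 3×18.998 + 15×1.008 + 1×15.999 = 244.256 → 244.26 g/mol.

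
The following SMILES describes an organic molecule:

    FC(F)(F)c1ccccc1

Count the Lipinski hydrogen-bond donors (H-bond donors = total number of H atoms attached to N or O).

Donors: find every N or O and count the H atoms it carries.
  (no N or O atoms present)
Lipinski HBD = 0.

0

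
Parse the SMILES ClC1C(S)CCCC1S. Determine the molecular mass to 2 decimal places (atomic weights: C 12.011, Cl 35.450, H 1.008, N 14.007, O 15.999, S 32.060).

First, the molecular formula is C6H11ClS2 (counting implicit H from valence).
  C: 6 × 12.011 = 72.066
  Cl: 1 × 35.450 = 35.450
  H: 11 × 1.008 = 11.088
  S: 2 × 32.060 = 64.120
Sum: 6×12.011 + 1×35.450 + 11×1.008 + 2×32.060 = 182.724 → 182.72 g/mol.

182.72 g/mol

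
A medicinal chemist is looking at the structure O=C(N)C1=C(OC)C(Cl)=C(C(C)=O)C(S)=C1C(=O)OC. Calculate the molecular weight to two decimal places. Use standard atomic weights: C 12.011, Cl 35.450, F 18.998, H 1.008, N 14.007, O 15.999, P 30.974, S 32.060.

317.74 g/mol

First, the molecular formula is C12H12ClNO5S (counting implicit H from valence).
  C: 12 × 12.011 = 144.132
  Cl: 1 × 35.450 = 35.450
  H: 12 × 1.008 = 12.096
  N: 1 × 14.007 = 14.007
  O: 5 × 15.999 = 79.995
  S: 1 × 32.060 = 32.060
Sum: 12×12.011 + 1×35.450 + 12×1.008 + 1×14.007 + 5×15.999 + 1×32.060 = 317.740 → 317.74 g/mol.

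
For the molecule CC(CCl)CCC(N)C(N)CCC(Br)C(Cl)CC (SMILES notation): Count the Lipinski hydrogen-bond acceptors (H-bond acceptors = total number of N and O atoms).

2

N atoms: 2; O atoms: 0.
Lipinski HBA = 2 + 0 = 2.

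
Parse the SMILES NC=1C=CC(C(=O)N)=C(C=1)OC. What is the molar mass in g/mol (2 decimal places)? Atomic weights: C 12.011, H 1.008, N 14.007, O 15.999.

First, the molecular formula is C8H10N2O2 (counting implicit H from valence).
  C: 8 × 12.011 = 96.088
  H: 10 × 1.008 = 10.080
  N: 2 × 14.007 = 28.014
  O: 2 × 15.999 = 31.998
Sum: 8×12.011 + 10×1.008 + 2×14.007 + 2×15.999 = 166.180 → 166.18 g/mol.

166.18 g/mol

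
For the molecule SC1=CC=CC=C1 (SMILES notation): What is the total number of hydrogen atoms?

6

Walk through each heavy atom and fill implicit hydrogens from standard valence (C 4, N 3, O 2, S 2, halogen 1):
  atom 1: S, bond orders sum to 1 (valence 2) → 1 H
  atom 2: C, bond orders sum to 4 (valence 4) → 0 H
  atom 3: C, bond orders sum to 3 (valence 4) → 1 H
  atom 4: C, bond orders sum to 3 (valence 4) → 1 H
  atom 5: C, bond orders sum to 3 (valence 4) → 1 H
  atom 6: C, bond orders sum to 3 (valence 4) → 1 H
  atom 7: C, bond orders sum to 3 (valence 4) → 1 H
Total hydrogens: 6.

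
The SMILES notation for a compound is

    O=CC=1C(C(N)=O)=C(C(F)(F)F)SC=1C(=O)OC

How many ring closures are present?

In SMILES, each pair of matching ring-closure digits denotes one ring-closing bond; the number of such bonds equals the number of independent rings.
Ring-closure bonds here: 1.

1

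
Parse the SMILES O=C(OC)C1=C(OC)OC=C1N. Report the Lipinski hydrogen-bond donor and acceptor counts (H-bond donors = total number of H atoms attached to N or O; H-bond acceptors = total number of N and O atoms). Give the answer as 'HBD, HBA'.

2, 5

Donors: find every N or O and count the H atoms it carries.
  atom 1 (O): bond orders sum to 2 → 0 H
  atom 3 (O): bond orders sum to 2 → 0 H
  atom 7 (O): bond orders sum to 2 → 0 H
  atom 9 (O): bond orders sum to 2 → 0 H
  atom 12 (N): bond orders sum to 1 → 2 H
Lipinski HBD = 2.
Acceptors: N atoms = 1, O atoms = 4 → HBA = 5.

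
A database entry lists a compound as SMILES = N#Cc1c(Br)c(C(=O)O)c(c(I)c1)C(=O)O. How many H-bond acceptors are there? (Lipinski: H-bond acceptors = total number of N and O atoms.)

5

N atoms: 1; O atoms: 4.
Lipinski HBA = 1 + 4 = 5.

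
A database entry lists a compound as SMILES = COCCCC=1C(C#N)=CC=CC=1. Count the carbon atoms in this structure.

Count every carbon token in the SMILES (each C, including those in ring-closure positions and inside branches).
Carbon count: 11.

11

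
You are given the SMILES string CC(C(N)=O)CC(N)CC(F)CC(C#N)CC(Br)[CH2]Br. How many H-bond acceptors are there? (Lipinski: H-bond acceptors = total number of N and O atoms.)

4

N atoms: 3; O atoms: 1.
Lipinski HBA = 3 + 1 = 4.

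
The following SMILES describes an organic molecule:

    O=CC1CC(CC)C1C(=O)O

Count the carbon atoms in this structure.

8

Count every carbon token in the SMILES (each C, including those in ring-closure positions and inside branches).
Carbon count: 8.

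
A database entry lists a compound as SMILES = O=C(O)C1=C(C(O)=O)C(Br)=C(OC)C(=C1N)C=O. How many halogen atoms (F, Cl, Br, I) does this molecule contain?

Halogen atoms appear at heavy-atom position 10 (1×Br).
Other groups present: 1 aldehyde, 2 carboxylic acid, 1 ether, 1 primary amine.
Halogen count: 1.

1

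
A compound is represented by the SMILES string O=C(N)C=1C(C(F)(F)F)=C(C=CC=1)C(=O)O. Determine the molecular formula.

Walk through each heavy atom and fill implicit hydrogens from standard valence (C 4, N 3, O 2, S 2, halogen 1):
  atom 1: O, bond orders sum to 2 (valence 2) → 0 H
  atom 2: C, bond orders sum to 4 (valence 4) → 0 H
  atom 3: N, bond orders sum to 1 (valence 3) → 2 H
  atom 4: C, bond orders sum to 4 (valence 4) → 0 H
  atom 5: C, bond orders sum to 4 (valence 4) → 0 H
  atom 6: C, bond orders sum to 4 (valence 4) → 0 H
  atom 7: F (halogen, monovalent) → 0 H
  atom 8: F (halogen, monovalent) → 0 H
  atom 9: F (halogen, monovalent) → 0 H
  atom 10: C, bond orders sum to 4 (valence 4) → 0 H
  atom 11: C, bond orders sum to 3 (valence 4) → 1 H
  atom 12: C, bond orders sum to 3 (valence 4) → 1 H
  atom 13: C, bond orders sum to 3 (valence 4) → 1 H
  atom 14: C, bond orders sum to 4 (valence 4) → 0 H
  atom 15: O, bond orders sum to 2 (valence 2) → 0 H
  atom 16: O, bond orders sum to 1 (valence 2) → 1 H
Totals → C:9, H:6, F:3, N:1, O:3.
In Hill order: C9H6F3NO3.

C9H6F3NO3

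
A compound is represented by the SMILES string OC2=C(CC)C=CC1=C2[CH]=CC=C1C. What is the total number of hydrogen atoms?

14

Walk through each heavy atom and fill implicit hydrogens from standard valence (C 4, N 3, O 2, S 2, halogen 1):
  atom 1: O, bond orders sum to 1 (valence 2) → 1 H
  atom 2: C, bond orders sum to 4 (valence 4) → 0 H
  atom 3: C, bond orders sum to 4 (valence 4) → 0 H
  atom 4: C, bond orders sum to 2 (valence 4) → 2 H
  atom 5: C, bond orders sum to 1 (valence 4) → 3 H
  atom 6: C, bond orders sum to 3 (valence 4) → 1 H
  atom 7: C, bond orders sum to 3 (valence 4) → 1 H
  atom 8: C, bond orders sum to 4 (valence 4) → 0 H
  atom 9: C, bond orders sum to 4 (valence 4) → 0 H
  atom 10: C with explicit H count 1
  atom 11: C, bond orders sum to 3 (valence 4) → 1 H
  atom 12: C, bond orders sum to 3 (valence 4) → 1 H
  atom 13: C, bond orders sum to 4 (valence 4) → 0 H
  atom 14: C, bond orders sum to 1 (valence 4) → 3 H
Total hydrogens: 14.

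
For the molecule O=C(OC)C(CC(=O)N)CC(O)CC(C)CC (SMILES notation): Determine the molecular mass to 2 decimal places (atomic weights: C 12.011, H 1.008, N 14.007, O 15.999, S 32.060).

First, the molecular formula is C12H23NO4 (counting implicit H from valence).
  C: 12 × 12.011 = 144.132
  H: 23 × 1.008 = 23.184
  N: 1 × 14.007 = 14.007
  O: 4 × 15.999 = 63.996
Sum: 12×12.011 + 23×1.008 + 1×14.007 + 4×15.999 = 245.319 → 245.32 g/mol.

245.32 g/mol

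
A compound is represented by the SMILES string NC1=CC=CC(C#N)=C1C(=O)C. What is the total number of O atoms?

Scan the SMILES for O atoms (remember two-letter symbols like Cl and Br are single atoms).
Oxygen count: 1.

1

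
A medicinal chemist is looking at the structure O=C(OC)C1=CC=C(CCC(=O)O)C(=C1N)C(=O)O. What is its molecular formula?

Walk through each heavy atom and fill implicit hydrogens from standard valence (C 4, N 3, O 2, S 2, halogen 1):
  atom 1: O, bond orders sum to 2 (valence 2) → 0 H
  atom 2: C, bond orders sum to 4 (valence 4) → 0 H
  atom 3: O, bond orders sum to 2 (valence 2) → 0 H
  atom 4: C, bond orders sum to 1 (valence 4) → 3 H
  atom 5: C, bond orders sum to 4 (valence 4) → 0 H
  atom 6: C, bond orders sum to 3 (valence 4) → 1 H
  atom 7: C, bond orders sum to 3 (valence 4) → 1 H
  atom 8: C, bond orders sum to 4 (valence 4) → 0 H
  atom 9: C, bond orders sum to 2 (valence 4) → 2 H
  atom 10: C, bond orders sum to 2 (valence 4) → 2 H
  atom 11: C, bond orders sum to 4 (valence 4) → 0 H
  atom 12: O, bond orders sum to 2 (valence 2) → 0 H
  atom 13: O, bond orders sum to 1 (valence 2) → 1 H
  atom 14: C, bond orders sum to 4 (valence 4) → 0 H
  atom 15: C, bond orders sum to 4 (valence 4) → 0 H
  atom 16: N, bond orders sum to 1 (valence 3) → 2 H
  atom 17: C, bond orders sum to 4 (valence 4) → 0 H
  atom 18: O, bond orders sum to 2 (valence 2) → 0 H
  atom 19: O, bond orders sum to 1 (valence 2) → 1 H
Totals → C:12, H:13, N:1, O:6.
In Hill order: C12H13NO6.

C12H13NO6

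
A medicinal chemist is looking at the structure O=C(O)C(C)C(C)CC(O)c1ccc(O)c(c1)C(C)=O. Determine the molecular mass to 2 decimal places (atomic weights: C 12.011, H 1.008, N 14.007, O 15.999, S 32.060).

280.32 g/mol

First, the molecular formula is C15H20O5 (counting implicit H from valence).
  C: 15 × 12.011 = 180.165
  H: 20 × 1.008 = 20.160
  O: 5 × 15.999 = 79.995
Sum: 15×12.011 + 20×1.008 + 5×15.999 = 280.320 → 280.32 g/mol.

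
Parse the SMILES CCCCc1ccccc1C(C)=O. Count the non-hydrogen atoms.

Every atom symbol written in the SMILES (organic subset) is one heavy atom; implicit H are not written.
Heavy atoms by element → C:12, O:1.
Total: 13.

13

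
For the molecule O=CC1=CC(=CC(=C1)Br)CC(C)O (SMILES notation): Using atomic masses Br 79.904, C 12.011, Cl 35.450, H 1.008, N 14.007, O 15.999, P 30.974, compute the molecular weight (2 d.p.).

243.10 g/mol

First, the molecular formula is C10H11BrO2 (counting implicit H from valence).
  Br: 1 × 79.904 = 79.904
  C: 10 × 12.011 = 120.110
  H: 11 × 1.008 = 11.088
  O: 2 × 15.999 = 31.998
Sum: 1×79.904 + 10×12.011 + 11×1.008 + 2×15.999 = 243.100 → 243.10 g/mol.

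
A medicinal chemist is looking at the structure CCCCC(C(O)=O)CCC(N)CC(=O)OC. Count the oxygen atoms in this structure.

Scan the SMILES for O atoms (remember two-letter symbols like Cl and Br are single atoms).
Oxygen count: 4.

4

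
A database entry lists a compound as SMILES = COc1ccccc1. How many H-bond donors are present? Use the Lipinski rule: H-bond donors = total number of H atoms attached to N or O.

Donors: find every N or O and count the H atoms it carries.
  atom 2 (O): bond orders sum to 2 → 0 H
Lipinski HBD = 0.

0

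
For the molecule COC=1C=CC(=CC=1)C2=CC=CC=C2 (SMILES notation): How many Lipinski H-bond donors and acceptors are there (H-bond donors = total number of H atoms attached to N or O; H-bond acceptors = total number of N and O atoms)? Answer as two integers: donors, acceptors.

Donors: find every N or O and count the H atoms it carries.
  atom 2 (O): bond orders sum to 2 → 0 H
Lipinski HBD = 0.
Acceptors: N atoms = 0, O atoms = 1 → HBA = 1.

0, 1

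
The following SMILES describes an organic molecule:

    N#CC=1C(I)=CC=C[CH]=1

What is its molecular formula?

Walk through each heavy atom and fill implicit hydrogens from standard valence (C 4, N 3, O 2, S 2, halogen 1):
  atom 1: N, bond orders sum to 3 (valence 3) → 0 H
  atom 2: C, bond orders sum to 4 (valence 4) → 0 H
  atom 3: C, bond orders sum to 4 (valence 4) → 0 H
  atom 4: C, bond orders sum to 4 (valence 4) → 0 H
  atom 5: I (halogen, monovalent) → 0 H
  atom 6: C, bond orders sum to 3 (valence 4) → 1 H
  atom 7: C, bond orders sum to 3 (valence 4) → 1 H
  atom 8: C, bond orders sum to 3 (valence 4) → 1 H
  atom 9: C with explicit H count 1
Totals → C:7, H:4, I:1, N:1.
In Hill order: C7H4IN.

C7H4IN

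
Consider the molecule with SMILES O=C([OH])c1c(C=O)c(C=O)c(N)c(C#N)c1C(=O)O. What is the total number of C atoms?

Count every carbon token in the SMILES (each C, including those in ring-closure positions and inside branches).
Carbon count: 11.

11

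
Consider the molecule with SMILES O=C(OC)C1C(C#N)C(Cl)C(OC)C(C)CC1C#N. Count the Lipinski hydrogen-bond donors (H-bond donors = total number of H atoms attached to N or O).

Donors: find every N or O and count the H atoms it carries.
  atom 1 (O): bond orders sum to 2 → 0 H
  atom 3 (O): bond orders sum to 2 → 0 H
  atom 8 (N): bond orders sum to 3 → 0 H
  atom 12 (O): bond orders sum to 2 → 0 H
  atom 19 (N): bond orders sum to 3 → 0 H
Lipinski HBD = 0.

0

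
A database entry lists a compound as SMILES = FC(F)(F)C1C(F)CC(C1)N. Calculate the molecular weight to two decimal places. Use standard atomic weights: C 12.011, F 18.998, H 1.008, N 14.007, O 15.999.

171.14 g/mol

First, the molecular formula is C6H9F4N (counting implicit H from valence).
  C: 6 × 12.011 = 72.066
  F: 4 × 18.998 = 75.992
  H: 9 × 1.008 = 9.072
  N: 1 × 14.007 = 14.007
Sum: 6×12.011 + 4×18.998 + 9×1.008 + 1×14.007 = 171.137 → 171.14 g/mol.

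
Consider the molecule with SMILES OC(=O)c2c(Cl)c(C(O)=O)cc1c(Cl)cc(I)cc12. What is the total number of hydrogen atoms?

5

Walk through each heavy atom and fill implicit hydrogens from standard valence (C 4, N 3, O 2, S 2, halogen 1); for lowercase aromatic atoms, an aromatic c carries 1 H when it has two neighbours and 0 H with three, and aromatic n carries 0 H:
  atom 1: O, bond orders sum to 1 (valence 2) → 1 H
  atom 2: C, bond orders sum to 4 (valence 4) → 0 H
  atom 3: O, bond orders sum to 2 (valence 2) → 0 H
  atom 4: aromatic c, 3 neighbours → 0 H
  atom 5: aromatic c, 3 neighbours → 0 H
  atom 6: Cl (halogen, monovalent) → 0 H
  atom 7: aromatic c, 3 neighbours → 0 H
  atom 8: C, bond orders sum to 4 (valence 4) → 0 H
  atom 9: O, bond orders sum to 1 (valence 2) → 1 H
  atom 10: O, bond orders sum to 2 (valence 2) → 0 H
  atom 11: aromatic c, 2 neighbours → 1 H
  atom 12: aromatic c, 3 neighbours → 0 H
  atom 13: aromatic c, 3 neighbours → 0 H
  atom 14: Cl (halogen, monovalent) → 0 H
  atom 15: aromatic c, 2 neighbours → 1 H
  atom 16: aromatic c, 3 neighbours → 0 H
  atom 17: I (halogen, monovalent) → 0 H
  atom 18: aromatic c, 2 neighbours → 1 H
  atom 19: aromatic c, 3 neighbours → 0 H
Total hydrogens: 5.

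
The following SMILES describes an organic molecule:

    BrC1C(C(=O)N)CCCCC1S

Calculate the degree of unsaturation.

2

Degree of unsaturation = (number of rings) + (number of π bonds).
Ring closures in the SMILES: 1.
π bonds: 1 double bond (each 1 DoU) → 1 DoU from unsaturation.
Total DoU = 1 + 1 = 2.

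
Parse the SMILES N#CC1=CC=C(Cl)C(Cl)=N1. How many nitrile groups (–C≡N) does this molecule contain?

The nitrile motif appears at heavy-atom position 2 in the SMILES.
Nitrile count: 1.

1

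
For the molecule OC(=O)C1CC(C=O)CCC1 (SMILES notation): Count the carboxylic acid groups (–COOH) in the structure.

The carboxylic acid motif appears at heavy-atom position 2 in the SMILES.
Other groups present: 1 aldehyde.
Carboxylic acid count: 1.

1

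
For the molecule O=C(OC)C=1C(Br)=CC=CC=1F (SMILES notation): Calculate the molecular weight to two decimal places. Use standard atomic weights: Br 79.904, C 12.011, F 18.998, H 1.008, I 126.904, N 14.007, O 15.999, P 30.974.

233.04 g/mol

First, the molecular formula is C8H6BrFO2 (counting implicit H from valence).
  Br: 1 × 79.904 = 79.904
  C: 8 × 12.011 = 96.088
  F: 1 × 18.998 = 18.998
  H: 6 × 1.008 = 6.048
  O: 2 × 15.999 = 31.998
Sum: 1×79.904 + 8×12.011 + 1×18.998 + 6×1.008 + 2×15.999 = 233.036 → 233.04 g/mol.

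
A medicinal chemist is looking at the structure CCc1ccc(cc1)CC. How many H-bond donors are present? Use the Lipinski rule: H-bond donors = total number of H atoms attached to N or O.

0

Donors: find every N or O and count the H atoms it carries.
  (no N or O atoms present)
Lipinski HBD = 0.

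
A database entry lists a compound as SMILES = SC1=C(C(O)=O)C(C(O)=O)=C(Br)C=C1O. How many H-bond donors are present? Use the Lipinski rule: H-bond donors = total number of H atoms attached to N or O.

3

Donors: find every N or O and count the H atoms it carries.
  atom 5 (O): bond orders sum to 1 → 1 H
  atom 6 (O): bond orders sum to 2 → 0 H
  atom 9 (O): bond orders sum to 1 → 1 H
  atom 10 (O): bond orders sum to 2 → 0 H
  atom 15 (O): bond orders sum to 1 → 1 H
Lipinski HBD = 3.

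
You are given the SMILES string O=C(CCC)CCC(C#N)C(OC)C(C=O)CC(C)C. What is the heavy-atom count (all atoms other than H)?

20

Every atom symbol written in the SMILES (organic subset) is one heavy atom; implicit H are not written.
Heavy atoms by element → C:16, N:1, O:3.
Total: 20.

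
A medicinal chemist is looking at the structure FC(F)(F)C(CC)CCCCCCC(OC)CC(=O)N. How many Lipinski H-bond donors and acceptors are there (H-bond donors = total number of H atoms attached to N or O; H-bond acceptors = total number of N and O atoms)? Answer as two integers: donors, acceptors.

Donors: find every N or O and count the H atoms it carries.
  atom 15 (O): bond orders sum to 2 → 0 H
  atom 19 (O): bond orders sum to 2 → 0 H
  atom 20 (N): bond orders sum to 1 → 2 H
Lipinski HBD = 2.
Acceptors: N atoms = 1, O atoms = 2 → HBA = 3.

2, 3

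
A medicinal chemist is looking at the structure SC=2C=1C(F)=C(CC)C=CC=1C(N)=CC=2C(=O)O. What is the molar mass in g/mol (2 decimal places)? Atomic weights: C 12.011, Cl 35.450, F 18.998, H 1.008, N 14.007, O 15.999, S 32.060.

First, the molecular formula is C13H12FNO2S (counting implicit H from valence).
  C: 13 × 12.011 = 156.143
  F: 1 × 18.998 = 18.998
  H: 12 × 1.008 = 12.096
  N: 1 × 14.007 = 14.007
  O: 2 × 15.999 = 31.998
  S: 1 × 32.060 = 32.060
Sum: 13×12.011 + 1×18.998 + 12×1.008 + 1×14.007 + 2×15.999 + 1×32.060 = 265.302 → 265.30 g/mol.

265.30 g/mol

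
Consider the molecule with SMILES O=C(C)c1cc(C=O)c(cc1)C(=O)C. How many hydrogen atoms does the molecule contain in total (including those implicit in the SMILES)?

10

Walk through each heavy atom and fill implicit hydrogens from standard valence (C 4, N 3, O 2, S 2, halogen 1); for lowercase aromatic atoms, an aromatic c carries 1 H when it has two neighbours and 0 H with three, and aromatic n carries 0 H:
  atom 1: O, bond orders sum to 2 (valence 2) → 0 H
  atom 2: C, bond orders sum to 4 (valence 4) → 0 H
  atom 3: C, bond orders sum to 1 (valence 4) → 3 H
  atom 4: aromatic c, 3 neighbours → 0 H
  atom 5: aromatic c, 2 neighbours → 1 H
  atom 6: aromatic c, 3 neighbours → 0 H
  atom 7: C, bond orders sum to 3 (valence 4) → 1 H
  atom 8: O, bond orders sum to 2 (valence 2) → 0 H
  atom 9: aromatic c, 3 neighbours → 0 H
  atom 10: aromatic c, 2 neighbours → 1 H
  atom 11: aromatic c, 2 neighbours → 1 H
  atom 12: C, bond orders sum to 4 (valence 4) → 0 H
  atom 13: O, bond orders sum to 2 (valence 2) → 0 H
  atom 14: C, bond orders sum to 1 (valence 4) → 3 H
Total hydrogens: 10.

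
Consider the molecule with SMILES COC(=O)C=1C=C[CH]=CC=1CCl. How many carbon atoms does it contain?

Count every carbon token in the SMILES (each C, including those in ring-closure positions and inside branches).
Carbon count: 9.

9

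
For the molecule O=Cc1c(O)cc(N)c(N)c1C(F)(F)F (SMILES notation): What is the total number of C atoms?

8

Count every carbon token in the SMILES (each C, including those in ring-closure positions and inside branches).
Carbon count: 8.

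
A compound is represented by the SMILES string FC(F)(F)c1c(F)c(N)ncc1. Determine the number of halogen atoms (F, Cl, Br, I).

4

Halogen atoms appear at heavy-atom positions 1, 3, 4, 7 (4×F).
Other groups present: 1 primary amine.
Halogen count: 4.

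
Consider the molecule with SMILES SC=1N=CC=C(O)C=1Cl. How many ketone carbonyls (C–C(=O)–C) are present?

Scan the SMILES for the ketone motif — none present.
Groups that are present: 1 hydroxyl, 1 thiol.

0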